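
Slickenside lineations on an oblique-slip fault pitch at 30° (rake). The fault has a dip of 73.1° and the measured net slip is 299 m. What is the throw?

dip-slip = net slip × sin(rake) = 299 m × sin(30°) = 149.5 m
throw = dip-slip × sin(dip) = 149.5 × sin(73.1°) = 143 m

143 m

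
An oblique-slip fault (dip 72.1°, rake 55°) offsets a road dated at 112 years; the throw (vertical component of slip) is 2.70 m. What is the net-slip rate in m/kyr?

30.9 m/kyr

dip-slip = throw / sin(dip) = 2.70 / sin(72.1°) = 2.837 m
net slip = dip-slip / sin(rake) = 2.837 / sin(55°) = 3.464 m
rate = 3.464 m / 112 years = 0.0309 m/yr = 30.9 m/kyr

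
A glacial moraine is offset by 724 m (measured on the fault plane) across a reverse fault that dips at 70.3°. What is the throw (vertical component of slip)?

682 m

throw = dip-slip × sin(dip) = 724 m × sin(70.3°) = 682 m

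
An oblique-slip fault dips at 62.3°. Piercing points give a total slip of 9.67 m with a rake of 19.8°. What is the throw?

2.90 m

dip-slip = net slip × sin(rake) = 9.67 m × sin(19.8°) = 3.276 m
throw = dip-slip × sin(dip) = 3.276 × sin(62.3°) = 2.90 m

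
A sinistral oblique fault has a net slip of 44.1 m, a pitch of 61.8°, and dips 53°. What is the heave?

23.4 m

dip-slip = net slip × sin(rake) = 44.1 m × sin(61.8°) = 38.87 m
heave = dip-slip × cos(dip) = 38.87 × cos(53°) = 23.4 m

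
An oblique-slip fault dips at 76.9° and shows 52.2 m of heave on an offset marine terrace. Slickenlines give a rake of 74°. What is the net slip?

240 m

dip-slip = heave / cos(dip) = 52.2 / cos(76.9°) = 230.3 m
net slip = dip-slip / sin(rake) = 230.3 / sin(74°) = 240 m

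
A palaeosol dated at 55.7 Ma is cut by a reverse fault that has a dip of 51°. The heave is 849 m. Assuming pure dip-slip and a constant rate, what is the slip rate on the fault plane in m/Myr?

dip-slip = heave / cos(dip) = 849 m / cos(51°) = 1349 m
rate = 1349 m / 55.7 Ma = 0.0000242 m/yr = 24.2 m/Myr

24.2 m/Myr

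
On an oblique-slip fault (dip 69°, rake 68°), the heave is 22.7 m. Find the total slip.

dip-slip = heave / cos(dip) = 22.7 / cos(69°) = 63.34 m
net slip = dip-slip / sin(rake) = 63.34 / sin(68°) = 68.3 m

68.3 m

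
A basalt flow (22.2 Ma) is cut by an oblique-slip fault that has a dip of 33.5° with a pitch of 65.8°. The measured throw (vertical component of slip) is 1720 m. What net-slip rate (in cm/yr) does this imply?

0.0154 cm/yr

dip-slip = throw / sin(dip) = 1720 / sin(33.5°) = 3116 m
net slip = dip-slip / sin(rake) = 3116 / sin(65.8°) = 3417 m
rate = 3417 m / 22.2 Ma = 0.000154 m/yr = 0.0154 cm/yr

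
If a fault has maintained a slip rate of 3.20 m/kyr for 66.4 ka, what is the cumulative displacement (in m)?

slip = rate × time = 3.20 m/kyr × 66.4 ka = 212 m

212 m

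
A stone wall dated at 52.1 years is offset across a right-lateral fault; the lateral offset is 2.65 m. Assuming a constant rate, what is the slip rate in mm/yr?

50.9 mm/yr

rate = 2.65 m / 52.1 years = 0.0509 m/yr = 50.9 mm/yr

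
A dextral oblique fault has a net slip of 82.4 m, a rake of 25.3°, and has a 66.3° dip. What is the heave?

dip-slip = net slip × sin(rake) = 82.4 m × sin(25.3°) = 35.21 m
heave = dip-slip × cos(dip) = 35.21 × cos(66.3°) = 14.2 m

14.2 m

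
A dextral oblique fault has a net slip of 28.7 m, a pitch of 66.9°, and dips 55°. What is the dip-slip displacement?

26.4 m

dip-slip = net slip × sin(rake) = 28.7 m × sin(66.9°) = 26.4 m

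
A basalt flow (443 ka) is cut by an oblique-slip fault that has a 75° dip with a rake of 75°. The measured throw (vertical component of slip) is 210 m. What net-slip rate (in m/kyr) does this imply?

dip-slip = throw / sin(dip) = 210 / sin(75°) = 217.4 m
net slip = dip-slip / sin(rake) = 217.4 / sin(75°) = 225.1 m
rate = 225.1 m / 443 ka = 0.000508 m/yr = 0.508 m/kyr

0.508 m/kyr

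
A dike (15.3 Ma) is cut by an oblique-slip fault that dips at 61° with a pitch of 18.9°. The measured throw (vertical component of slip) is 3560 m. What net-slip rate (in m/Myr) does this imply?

dip-slip = throw / sin(dip) = 3560 / sin(61°) = 4070 m
net slip = dip-slip / sin(rake) = 4070 / sin(18.9°) = 12570 m
rate = 12570 m / 15.3 Ma = 0.000821 m/yr = 821 m/Myr

821 m/Myr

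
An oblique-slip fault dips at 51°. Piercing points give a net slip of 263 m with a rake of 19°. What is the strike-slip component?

249 m

strike-slip = net slip × cos(rake) = 263 m × cos(19°) = 249 m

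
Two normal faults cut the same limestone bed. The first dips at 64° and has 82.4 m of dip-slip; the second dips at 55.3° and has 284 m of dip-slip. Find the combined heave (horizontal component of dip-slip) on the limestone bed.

heave_A = 82.4 × cos(64°) = 36.12 m
heave_B = 284 × cos(55.3°) = 161.7 m
total = 36.12 + 161.7 = 198 m

198 m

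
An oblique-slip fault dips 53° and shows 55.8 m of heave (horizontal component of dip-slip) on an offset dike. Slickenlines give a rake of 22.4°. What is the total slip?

243 m

dip-slip = heave / cos(dip) = 55.8 / cos(53°) = 92.72 m
net slip = dip-slip / sin(rake) = 92.72 / sin(22.4°) = 243 m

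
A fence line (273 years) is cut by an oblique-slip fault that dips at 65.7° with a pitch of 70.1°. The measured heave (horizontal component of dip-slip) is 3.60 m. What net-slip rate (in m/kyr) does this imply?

34.1 m/kyr

dip-slip = heave / cos(dip) = 3.60 / cos(65.7°) = 8.748 m
net slip = dip-slip / sin(rake) = 8.748 / sin(70.1°) = 9.304 m
rate = 9.304 m / 273 years = 0.0341 m/yr = 34.1 m/kyr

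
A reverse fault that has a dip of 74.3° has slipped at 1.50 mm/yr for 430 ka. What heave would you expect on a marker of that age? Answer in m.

175 m

dip-slip = rate × time = 1.50 mm/yr × 430 ka = 645 m
heave = dip-slip × cos(dip) = 645 × cos(74.3°) = 175 m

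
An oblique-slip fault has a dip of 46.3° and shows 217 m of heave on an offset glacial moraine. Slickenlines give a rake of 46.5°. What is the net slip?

433 m

dip-slip = heave / cos(dip) = 217 / cos(46.3°) = 314.1 m
net slip = dip-slip / sin(rake) = 314.1 / sin(46.5°) = 433 m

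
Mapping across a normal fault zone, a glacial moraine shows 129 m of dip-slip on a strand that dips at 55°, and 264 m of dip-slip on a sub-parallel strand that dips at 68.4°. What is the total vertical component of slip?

throw_A = 129 × sin(55°) = 105.7 m
throw_B = 264 × sin(68.4°) = 245.5 m
total = 105.7 + 245.5 = 351 m

351 m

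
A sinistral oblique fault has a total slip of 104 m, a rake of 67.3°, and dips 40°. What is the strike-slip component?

40.1 m

strike-slip = net slip × cos(rake) = 104 m × cos(67.3°) = 40.1 m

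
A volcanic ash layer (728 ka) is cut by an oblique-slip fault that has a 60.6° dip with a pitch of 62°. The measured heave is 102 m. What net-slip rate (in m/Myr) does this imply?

dip-slip = heave / cos(dip) = 102 / cos(60.6°) = 207.8 m
net slip = dip-slip / sin(rake) = 207.8 / sin(62°) = 235.3 m
rate = 235.3 m / 728 ka = 0.000323 m/yr = 323 m/Myr

323 m/Myr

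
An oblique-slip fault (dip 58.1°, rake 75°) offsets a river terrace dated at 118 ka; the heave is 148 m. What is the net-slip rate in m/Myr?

2460 m/Myr

dip-slip = heave / cos(dip) = 148 / cos(58.1°) = 280.1 m
net slip = dip-slip / sin(rake) = 280.1 / sin(75°) = 290 m
rate = 290 m / 118 ka = 0.00246 m/yr = 2460 m/Myr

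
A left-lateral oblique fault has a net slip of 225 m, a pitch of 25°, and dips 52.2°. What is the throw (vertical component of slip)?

dip-slip = net slip × sin(rake) = 225 m × sin(25°) = 95.09 m
throw = dip-slip × sin(dip) = 95.09 × sin(52.2°) = 75.1 m

75.1 m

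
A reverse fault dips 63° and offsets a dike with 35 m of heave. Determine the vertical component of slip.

throw = heave × tan(dip) = 35 × tan(63°) = 68.7 m

68.7 m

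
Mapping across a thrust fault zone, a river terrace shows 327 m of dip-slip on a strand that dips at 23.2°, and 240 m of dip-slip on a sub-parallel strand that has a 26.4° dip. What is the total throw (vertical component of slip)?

236 m

throw_A = 327 × sin(23.2°) = 128.8 m
throw_B = 240 × sin(26.4°) = 106.7 m
total = 128.8 + 106.7 = 236 m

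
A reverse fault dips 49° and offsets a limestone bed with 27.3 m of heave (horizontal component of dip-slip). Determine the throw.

throw = heave × tan(dip) = 27.3 × tan(49°) = 31.4 m

31.4 m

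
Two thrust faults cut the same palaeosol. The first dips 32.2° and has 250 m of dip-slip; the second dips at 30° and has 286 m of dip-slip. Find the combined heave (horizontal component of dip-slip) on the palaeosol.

heave_A = 250 × cos(32.2°) = 211.5 m
heave_B = 286 × cos(30°) = 247.7 m
total = 211.5 + 247.7 = 459 m

459 m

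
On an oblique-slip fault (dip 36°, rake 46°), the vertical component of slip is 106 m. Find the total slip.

dip-slip = throw / sin(dip) = 106 / sin(36°) = 180.3 m
net slip = dip-slip / sin(rake) = 180.3 / sin(46°) = 251 m

251 m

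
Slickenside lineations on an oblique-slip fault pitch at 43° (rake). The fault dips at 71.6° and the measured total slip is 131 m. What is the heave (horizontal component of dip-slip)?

28.2 m

dip-slip = net slip × sin(rake) = 131 m × sin(43°) = 89.34 m
heave = dip-slip × cos(dip) = 89.34 × cos(71.6°) = 28.2 m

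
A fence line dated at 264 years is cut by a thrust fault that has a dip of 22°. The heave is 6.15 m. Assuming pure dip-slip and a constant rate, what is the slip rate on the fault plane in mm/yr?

dip-slip = heave / cos(dip) = 6.15 m / cos(22°) = 6.633 m
rate = 6.633 m / 264 years = 0.0251 m/yr = 25.1 mm/yr

25.1 mm/yr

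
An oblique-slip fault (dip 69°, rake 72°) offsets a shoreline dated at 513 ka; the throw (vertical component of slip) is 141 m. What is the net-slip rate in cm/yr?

dip-slip = throw / sin(dip) = 141 / sin(69°) = 151 m
net slip = dip-slip / sin(rake) = 151 / sin(72°) = 158.8 m
rate = 158.8 m / 513 ka = 0.000310 m/yr = 0.0310 cm/yr

0.0310 cm/yr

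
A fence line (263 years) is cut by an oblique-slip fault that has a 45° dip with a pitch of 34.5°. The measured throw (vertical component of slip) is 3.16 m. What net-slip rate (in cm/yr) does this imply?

dip-slip = throw / sin(dip) = 3.16 / sin(45°) = 4.469 m
net slip = dip-slip / sin(rake) = 4.469 / sin(34.5°) = 7.890 m
rate = 7.890 m / 263 years = 0.0300 m/yr = 3 cm/yr

3 cm/yr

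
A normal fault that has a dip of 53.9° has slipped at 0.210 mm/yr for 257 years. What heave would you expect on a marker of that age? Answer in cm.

3.18 cm

dip-slip = rate × time = 0.210 mm/yr × 257 years = 0.05397 m
heave = dip-slip × cos(dip) = 0.05397 × cos(53.9°) = 0.0318 m = 3.18 cm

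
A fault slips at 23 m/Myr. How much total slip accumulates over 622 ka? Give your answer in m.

slip = rate × time = 23 m/Myr × 622 ka = 14.3 m

14.3 m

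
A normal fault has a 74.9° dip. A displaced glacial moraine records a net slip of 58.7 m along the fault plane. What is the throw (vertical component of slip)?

56.7 m

throw = dip-slip × sin(dip) = 58.7 m × sin(74.9°) = 56.7 m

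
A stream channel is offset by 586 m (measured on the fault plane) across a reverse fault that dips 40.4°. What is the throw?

380 m

throw = dip-slip × sin(dip) = 586 m × sin(40.4°) = 380 m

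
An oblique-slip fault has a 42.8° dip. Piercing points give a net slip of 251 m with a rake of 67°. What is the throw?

dip-slip = net slip × sin(rake) = 251 m × sin(67°) = 231 m
throw = dip-slip × sin(dip) = 231 × sin(42.8°) = 157 m

157 m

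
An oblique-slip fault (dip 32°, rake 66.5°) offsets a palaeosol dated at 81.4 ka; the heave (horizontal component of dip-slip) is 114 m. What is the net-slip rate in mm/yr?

dip-slip = heave / cos(dip) = 114 / cos(32°) = 134.4 m
net slip = dip-slip / sin(rake) = 134.4 / sin(66.5°) = 146.6 m
rate = 146.6 m / 81.4 ka = 0.00180 m/yr = 1.80 mm/yr

1.80 mm/yr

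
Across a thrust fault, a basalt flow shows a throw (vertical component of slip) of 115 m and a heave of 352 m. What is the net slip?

370 m

net slip = √(throw² + heave²) = √(115² + 352²) = 370 m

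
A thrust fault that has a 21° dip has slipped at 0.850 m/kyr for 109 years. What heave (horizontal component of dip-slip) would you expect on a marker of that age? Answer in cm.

dip-slip = rate × time = 0.850 m/kyr × 109 years = 0.09265 m
heave = dip-slip × cos(dip) = 0.09265 × cos(21°) = 0.0865 m = 8.65 cm

8.65 cm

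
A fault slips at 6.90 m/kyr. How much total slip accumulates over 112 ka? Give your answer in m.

slip = rate × time = 6.90 m/kyr × 112 ka = 773 m

773 m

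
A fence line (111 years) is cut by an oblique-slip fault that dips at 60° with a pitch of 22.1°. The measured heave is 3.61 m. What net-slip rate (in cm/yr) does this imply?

17.3 cm/yr

dip-slip = heave / cos(dip) = 3.61 / cos(60°) = 7.220 m
net slip = dip-slip / sin(rake) = 7.220 / sin(22.1°) = 19.19 m
rate = 19.19 m / 111 years = 0.173 m/yr = 17.3 cm/yr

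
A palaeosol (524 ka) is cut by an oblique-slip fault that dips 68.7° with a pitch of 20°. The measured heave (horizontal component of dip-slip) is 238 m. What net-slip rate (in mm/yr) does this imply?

dip-slip = heave / cos(dip) = 238 / cos(68.7°) = 655.2 m
net slip = dip-slip / sin(rake) = 655.2 / sin(20°) = 1916 m
rate = 1916 m / 524 ka = 0.00366 m/yr = 3.66 mm/yr

3.66 mm/yr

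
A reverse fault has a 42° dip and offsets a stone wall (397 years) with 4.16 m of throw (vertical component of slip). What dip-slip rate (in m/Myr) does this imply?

dip-slip = throw / sin(dip) = 4.16 m / sin(42°) = 6.217 m
rate = 6.217 m / 397 years = 0.0157 m/yr = 15700 m/Myr

15700 m/Myr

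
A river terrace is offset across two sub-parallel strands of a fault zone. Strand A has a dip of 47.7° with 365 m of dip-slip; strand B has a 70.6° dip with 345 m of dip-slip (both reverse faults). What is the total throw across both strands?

595 m

throw_A = 365 × sin(47.7°) = 270 m
throw_B = 345 × sin(70.6°) = 325.4 m
total = 270 + 325.4 = 595 m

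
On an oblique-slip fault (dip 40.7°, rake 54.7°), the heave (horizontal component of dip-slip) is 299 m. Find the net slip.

dip-slip = heave / cos(dip) = 299 / cos(40.7°) = 394.4 m
net slip = dip-slip / sin(rake) = 394.4 / sin(54.7°) = 483 m

483 m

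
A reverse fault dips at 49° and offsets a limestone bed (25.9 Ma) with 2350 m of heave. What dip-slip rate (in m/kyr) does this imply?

dip-slip = heave / cos(dip) = 2350 m / cos(49°) = 3582 m
rate = 3582 m / 25.9 Ma = 0.000138 m/yr = 0.138 m/kyr

0.138 m/kyr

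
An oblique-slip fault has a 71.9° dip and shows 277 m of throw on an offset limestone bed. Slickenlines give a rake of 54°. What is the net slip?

dip-slip = throw / sin(dip) = 277 / sin(71.9°) = 291.4 m
net slip = dip-slip / sin(rake) = 291.4 / sin(54°) = 360 m

360 m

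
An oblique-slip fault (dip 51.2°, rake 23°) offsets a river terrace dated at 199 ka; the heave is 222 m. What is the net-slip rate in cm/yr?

0.456 cm/yr

dip-slip = heave / cos(dip) = 222 / cos(51.2°) = 354.3 m
net slip = dip-slip / sin(rake) = 354.3 / sin(23°) = 906.7 m
rate = 906.7 m / 199 ka = 0.00456 m/yr = 0.456 cm/yr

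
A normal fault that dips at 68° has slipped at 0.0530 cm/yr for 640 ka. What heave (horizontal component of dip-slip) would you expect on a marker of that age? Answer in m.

dip-slip = rate × time = 0.0530 cm/yr × 640 ka = 339.2 m
heave = dip-slip × cos(dip) = 339.2 × cos(68°) = 127 m

127 m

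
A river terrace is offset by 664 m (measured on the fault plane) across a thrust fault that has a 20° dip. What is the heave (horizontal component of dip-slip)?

624 m

heave = dip-slip × cos(dip) = 664 m × cos(20°) = 624 m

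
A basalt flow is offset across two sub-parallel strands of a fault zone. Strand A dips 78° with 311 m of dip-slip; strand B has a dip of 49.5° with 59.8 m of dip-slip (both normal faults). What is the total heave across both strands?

103 m

heave_A = 311 × cos(78°) = 64.66 m
heave_B = 59.8 × cos(49.5°) = 38.84 m
total = 64.66 + 38.84 = 103 m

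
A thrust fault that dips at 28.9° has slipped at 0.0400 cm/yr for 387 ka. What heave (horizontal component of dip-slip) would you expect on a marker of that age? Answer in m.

dip-slip = rate × time = 0.0400 cm/yr × 387 ka = 154.8 m
heave = dip-slip × cos(dip) = 154.8 × cos(28.9°) = 136 m

136 m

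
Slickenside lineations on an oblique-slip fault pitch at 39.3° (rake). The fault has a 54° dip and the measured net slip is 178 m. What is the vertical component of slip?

dip-slip = net slip × sin(rake) = 178 m × sin(39.3°) = 112.7 m
throw = dip-slip × sin(dip) = 112.7 × sin(54°) = 91.2 m

91.2 m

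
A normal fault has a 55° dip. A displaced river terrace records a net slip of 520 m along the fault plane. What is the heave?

heave = dip-slip × cos(dip) = 520 m × cos(55°) = 298 m

298 m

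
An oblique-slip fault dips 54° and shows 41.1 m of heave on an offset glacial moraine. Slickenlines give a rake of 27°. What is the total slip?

154 m

dip-slip = heave / cos(dip) = 41.1 / cos(54°) = 69.92 m
net slip = dip-slip / sin(rake) = 69.92 / sin(27°) = 154 m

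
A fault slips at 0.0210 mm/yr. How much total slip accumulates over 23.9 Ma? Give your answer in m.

502 m

slip = rate × time = 0.0210 mm/yr × 23.9 Ma = 502 m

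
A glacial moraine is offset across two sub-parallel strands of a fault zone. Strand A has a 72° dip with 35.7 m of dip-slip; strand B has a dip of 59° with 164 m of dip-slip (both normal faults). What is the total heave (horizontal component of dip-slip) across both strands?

heave_A = 35.7 × cos(72°) = 11.03 m
heave_B = 164 × cos(59°) = 84.47 m
total = 11.03 + 84.47 = 95.5 m

95.5 m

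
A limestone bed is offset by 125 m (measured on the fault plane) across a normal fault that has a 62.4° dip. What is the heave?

heave = dip-slip × cos(dip) = 125 m × cos(62.4°) = 57.9 m

57.9 m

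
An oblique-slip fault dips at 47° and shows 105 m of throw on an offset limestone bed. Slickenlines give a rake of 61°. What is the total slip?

164 m

dip-slip = throw / sin(dip) = 105 / sin(47°) = 143.6 m
net slip = dip-slip / sin(rake) = 143.6 / sin(61°) = 164 m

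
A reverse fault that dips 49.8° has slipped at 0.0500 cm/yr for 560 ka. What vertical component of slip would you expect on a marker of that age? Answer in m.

dip-slip = rate × time = 0.0500 cm/yr × 560 ka = 280 m
throw = dip-slip × sin(dip) = 280 × sin(49.8°) = 214 m

214 m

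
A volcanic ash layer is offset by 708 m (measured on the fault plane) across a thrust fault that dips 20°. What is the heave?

665 m

heave = dip-slip × cos(dip) = 708 m × cos(20°) = 665 m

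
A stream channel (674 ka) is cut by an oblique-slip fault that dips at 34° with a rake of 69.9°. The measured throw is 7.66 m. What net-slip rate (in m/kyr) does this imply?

dip-slip = throw / sin(dip) = 7.66 / sin(34°) = 13.70 m
net slip = dip-slip / sin(rake) = 13.70 / sin(69.9°) = 14.59 m
rate = 14.59 m / 674 ka = 0.0000216 m/yr = 0.0216 m/kyr

0.0216 m/kyr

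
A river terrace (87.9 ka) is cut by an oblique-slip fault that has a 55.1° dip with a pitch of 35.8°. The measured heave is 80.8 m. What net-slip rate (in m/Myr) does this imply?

dip-slip = heave / cos(dip) = 80.8 / cos(55.1°) = 141.2 m
net slip = dip-slip / sin(rake) = 141.2 / sin(35.8°) = 241.4 m
rate = 241.4 m / 87.9 ka = 0.00275 m/yr = 2750 m/Myr

2750 m/Myr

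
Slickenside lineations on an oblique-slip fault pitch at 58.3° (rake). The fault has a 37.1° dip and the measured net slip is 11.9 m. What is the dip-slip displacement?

10.1 m

dip-slip = net slip × sin(rake) = 11.9 m × sin(58.3°) = 10.1 m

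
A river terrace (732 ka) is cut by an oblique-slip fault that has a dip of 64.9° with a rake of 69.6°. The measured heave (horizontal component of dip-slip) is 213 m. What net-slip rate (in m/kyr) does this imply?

0.732 m/kyr

dip-slip = heave / cos(dip) = 213 / cos(64.9°) = 502.1 m
net slip = dip-slip / sin(rake) = 502.1 / sin(69.6°) = 535.7 m
rate = 535.7 m / 732 ka = 0.000732 m/yr = 0.732 m/kyr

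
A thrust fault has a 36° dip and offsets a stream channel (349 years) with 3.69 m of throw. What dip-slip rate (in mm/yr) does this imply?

dip-slip = throw / sin(dip) = 3.69 m / sin(36°) = 6.278 m
rate = 6.278 m / 349 years = 0.0180 m/yr = 18 mm/yr

18 mm/yr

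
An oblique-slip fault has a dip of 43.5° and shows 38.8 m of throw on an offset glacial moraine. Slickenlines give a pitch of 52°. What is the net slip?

dip-slip = throw / sin(dip) = 38.8 / sin(43.5°) = 56.37 m
net slip = dip-slip / sin(rake) = 56.37 / sin(52°) = 71.5 m

71.5 m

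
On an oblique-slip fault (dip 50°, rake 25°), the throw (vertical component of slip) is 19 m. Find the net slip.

58.7 m

dip-slip = throw / sin(dip) = 19 / sin(50°) = 24.80 m
net slip = dip-slip / sin(rake) = 24.80 / sin(25°) = 58.7 m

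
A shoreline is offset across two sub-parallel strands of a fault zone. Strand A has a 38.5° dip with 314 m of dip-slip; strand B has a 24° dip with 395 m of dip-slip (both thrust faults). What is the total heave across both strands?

heave_A = 314 × cos(38.5°) = 245.7 m
heave_B = 395 × cos(24°) = 360.9 m
total = 245.7 + 360.9 = 607 m

607 m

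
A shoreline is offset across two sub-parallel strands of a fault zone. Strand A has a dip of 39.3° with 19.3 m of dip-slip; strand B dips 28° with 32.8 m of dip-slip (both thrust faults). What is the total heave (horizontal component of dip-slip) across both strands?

43.9 m

heave_A = 19.3 × cos(39.3°) = 14.94 m
heave_B = 32.8 × cos(28°) = 28.96 m
total = 14.94 + 28.96 = 43.9 m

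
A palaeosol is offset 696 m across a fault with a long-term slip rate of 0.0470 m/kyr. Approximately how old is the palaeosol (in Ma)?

14.8 Ma

age = offset / rate = 696 m / (0.0470 m/kyr) = 1.48e+07 yr = 14.8 Ma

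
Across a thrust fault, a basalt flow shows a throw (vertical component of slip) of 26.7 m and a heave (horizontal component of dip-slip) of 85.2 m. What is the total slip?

89.3 m

net slip = √(throw² + heave²) = √(26.7² + 85.2²) = 89.3 m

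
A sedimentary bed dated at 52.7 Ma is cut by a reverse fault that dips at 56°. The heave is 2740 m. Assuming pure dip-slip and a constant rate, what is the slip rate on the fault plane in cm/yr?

0.00930 cm/yr

dip-slip = heave / cos(dip) = 2740 m / cos(56°) = 4900 m
rate = 4900 m / 52.7 Ma = 0.0000930 m/yr = 0.00930 cm/yr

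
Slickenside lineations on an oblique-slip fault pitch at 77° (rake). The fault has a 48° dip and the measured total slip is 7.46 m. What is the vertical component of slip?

5.40 m

dip-slip = net slip × sin(rake) = 7.46 m × sin(77°) = 7.269 m
throw = dip-slip × sin(dip) = 7.269 × sin(48°) = 5.40 m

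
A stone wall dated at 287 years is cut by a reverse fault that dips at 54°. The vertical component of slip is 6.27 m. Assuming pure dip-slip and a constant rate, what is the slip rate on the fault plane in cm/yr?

dip-slip = throw / sin(dip) = 6.27 m / sin(54°) = 7.750 m
rate = 7.750 m / 287 years = 0.0270 m/yr = 2.70 cm/yr

2.70 cm/yr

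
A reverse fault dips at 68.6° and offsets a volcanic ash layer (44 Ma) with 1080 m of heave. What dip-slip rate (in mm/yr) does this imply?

dip-slip = heave / cos(dip) = 1080 m / cos(68.6°) = 2960 m
rate = 2960 m / 44 Ma = 0.0000673 m/yr = 0.0673 mm/yr

0.0673 mm/yr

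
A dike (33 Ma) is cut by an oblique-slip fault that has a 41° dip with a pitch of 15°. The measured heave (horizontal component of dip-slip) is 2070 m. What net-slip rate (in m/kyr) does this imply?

dip-slip = heave / cos(dip) = 2070 / cos(41°) = 2743 m
net slip = dip-slip / sin(rake) = 2743 / sin(15°) = 10600 m
rate = 10600 m / 33 Ma = 0.000321 m/yr = 0.321 m/kyr

0.321 m/kyr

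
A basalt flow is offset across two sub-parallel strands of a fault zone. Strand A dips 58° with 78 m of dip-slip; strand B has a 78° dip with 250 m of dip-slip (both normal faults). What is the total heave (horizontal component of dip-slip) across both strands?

heave_A = 78 × cos(58°) = 41.33 m
heave_B = 250 × cos(78°) = 51.98 m
total = 41.33 + 51.98 = 93.3 m

93.3 m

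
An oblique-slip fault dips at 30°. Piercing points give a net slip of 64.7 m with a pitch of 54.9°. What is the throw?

dip-slip = net slip × sin(rake) = 64.7 m × sin(54.9°) = 52.93 m
throw = dip-slip × sin(dip) = 52.93 × sin(30°) = 26.5 m

26.5 m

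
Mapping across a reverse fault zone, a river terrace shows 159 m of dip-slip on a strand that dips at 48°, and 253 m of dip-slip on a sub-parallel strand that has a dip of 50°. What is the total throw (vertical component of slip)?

312 m

throw_A = 159 × sin(48°) = 118.2 m
throw_B = 253 × sin(50°) = 193.8 m
total = 118.2 + 193.8 = 312 m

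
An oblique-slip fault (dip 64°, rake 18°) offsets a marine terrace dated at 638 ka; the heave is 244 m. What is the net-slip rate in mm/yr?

2.82 mm/yr

dip-slip = heave / cos(dip) = 244 / cos(64°) = 556.6 m
net slip = dip-slip / sin(rake) = 556.6 / sin(18°) = 1801 m
rate = 1801 m / 638 ka = 0.00282 m/yr = 2.82 mm/yr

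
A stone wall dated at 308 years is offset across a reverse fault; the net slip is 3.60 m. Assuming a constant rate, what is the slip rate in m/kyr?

rate = 3.60 m / 308 years = 0.0117 m/yr = 11.7 m/kyr

11.7 m/kyr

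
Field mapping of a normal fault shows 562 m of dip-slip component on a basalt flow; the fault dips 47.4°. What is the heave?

heave = dip-slip × cos(dip) = 562 m × cos(47.4°) = 380 m

380 m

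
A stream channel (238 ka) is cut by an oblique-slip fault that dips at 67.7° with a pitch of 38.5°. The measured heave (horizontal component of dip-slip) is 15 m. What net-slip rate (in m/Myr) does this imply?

dip-slip = heave / cos(dip) = 15 / cos(67.7°) = 39.53 m
net slip = dip-slip / sin(rake) = 39.53 / sin(38.5°) = 63.50 m
rate = 63.50 m / 238 ka = 0.000267 m/yr = 267 m/Myr

267 m/Myr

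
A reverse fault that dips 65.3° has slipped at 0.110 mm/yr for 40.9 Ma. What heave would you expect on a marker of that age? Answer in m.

1880 m

dip-slip = rate × time = 0.110 mm/yr × 40.9 Ma = 4499 m
heave = dip-slip × cos(dip) = 4499 × cos(65.3°) = 1880 m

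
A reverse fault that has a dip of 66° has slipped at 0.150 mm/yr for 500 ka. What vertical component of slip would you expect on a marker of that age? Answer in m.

dip-slip = rate × time = 0.150 mm/yr × 500 ka = 75 m
throw = dip-slip × sin(dip) = 75 × sin(66°) = 68.5 m

68.5 m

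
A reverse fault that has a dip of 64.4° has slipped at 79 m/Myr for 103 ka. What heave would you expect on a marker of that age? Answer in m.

dip-slip = rate × time = 79 m/Myr × 103 ka = 8.137 m
heave = dip-slip × cos(dip) = 8.137 × cos(64.4°) = 3.52 m

3.52 m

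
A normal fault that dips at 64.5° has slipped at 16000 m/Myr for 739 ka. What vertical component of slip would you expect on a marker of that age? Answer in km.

dip-slip = rate × time = 16000 m/Myr × 739 ka = 11820 m
throw = dip-slip × sin(dip) = 11820 × sin(64.5°) = 10700 m = 10.7 km

10.7 km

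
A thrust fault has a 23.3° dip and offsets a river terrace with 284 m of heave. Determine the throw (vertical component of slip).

122 m

throw = heave × tan(dip) = 284 × tan(23.3°) = 122 m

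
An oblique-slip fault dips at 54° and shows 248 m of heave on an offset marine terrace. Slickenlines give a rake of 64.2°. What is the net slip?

dip-slip = heave / cos(dip) = 248 / cos(54°) = 421.9 m
net slip = dip-slip / sin(rake) = 421.9 / sin(64.2°) = 469 m

469 m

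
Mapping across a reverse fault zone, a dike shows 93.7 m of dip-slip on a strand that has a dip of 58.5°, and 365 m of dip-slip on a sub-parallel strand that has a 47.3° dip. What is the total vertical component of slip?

throw_A = 93.7 × sin(58.5°) = 79.89 m
throw_B = 365 × sin(47.3°) = 268.2 m
total = 79.89 + 268.2 = 348 m

348 m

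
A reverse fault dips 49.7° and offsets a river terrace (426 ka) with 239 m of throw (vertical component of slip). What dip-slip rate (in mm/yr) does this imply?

0.736 mm/yr

dip-slip = throw / sin(dip) = 239 m / sin(49.7°) = 313.4 m
rate = 313.4 m / 426 ka = 0.000736 m/yr = 0.736 mm/yr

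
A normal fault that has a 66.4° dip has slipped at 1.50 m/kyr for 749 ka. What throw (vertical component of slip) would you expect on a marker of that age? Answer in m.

dip-slip = rate × time = 1.50 m/kyr × 749 ka = 1124 m
throw = dip-slip × sin(dip) = 1124 × sin(66.4°) = 1030 m

1030 m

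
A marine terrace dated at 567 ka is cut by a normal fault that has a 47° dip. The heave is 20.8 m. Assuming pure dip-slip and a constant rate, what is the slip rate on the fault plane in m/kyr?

0.0538 m/kyr

dip-slip = heave / cos(dip) = 20.8 m / cos(47°) = 30.50 m
rate = 30.50 m / 567 ka = 0.0000538 m/yr = 0.0538 m/kyr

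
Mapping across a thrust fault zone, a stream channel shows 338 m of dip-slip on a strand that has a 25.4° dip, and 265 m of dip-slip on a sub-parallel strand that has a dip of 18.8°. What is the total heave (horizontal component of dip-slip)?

556 m

heave_A = 338 × cos(25.4°) = 305.3 m
heave_B = 265 × cos(18.8°) = 250.9 m
total = 305.3 + 250.9 = 556 m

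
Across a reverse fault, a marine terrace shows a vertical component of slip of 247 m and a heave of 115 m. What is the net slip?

net slip = √(throw² + heave²) = √(247² + 115²) = 272 m

272 m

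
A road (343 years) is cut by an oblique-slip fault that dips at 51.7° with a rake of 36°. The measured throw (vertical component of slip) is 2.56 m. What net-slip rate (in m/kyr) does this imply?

dip-slip = throw / sin(dip) = 2.56 / sin(51.7°) = 3.262 m
net slip = dip-slip / sin(rake) = 3.262 / sin(36°) = 5.550 m
rate = 5.550 m / 343 years = 0.0162 m/yr = 16.2 m/kyr

16.2 m/kyr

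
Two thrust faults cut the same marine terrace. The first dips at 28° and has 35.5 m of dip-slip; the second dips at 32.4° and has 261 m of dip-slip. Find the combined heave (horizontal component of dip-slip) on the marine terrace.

heave_A = 35.5 × cos(28°) = 31.34 m
heave_B = 261 × cos(32.4°) = 220.4 m
total = 31.34 + 220.4 = 252 m

252 m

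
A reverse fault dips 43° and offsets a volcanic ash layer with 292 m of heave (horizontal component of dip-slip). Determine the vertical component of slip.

272 m

throw = heave × tan(dip) = 292 × tan(43°) = 272 m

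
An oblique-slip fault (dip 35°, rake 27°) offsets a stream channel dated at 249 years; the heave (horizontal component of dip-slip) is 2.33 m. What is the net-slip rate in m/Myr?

25200 m/Myr

dip-slip = heave / cos(dip) = 2.33 / cos(35°) = 2.844 m
net slip = dip-slip / sin(rake) = 2.844 / sin(27°) = 6.265 m
rate = 6.265 m / 249 years = 0.0252 m/yr = 25200 m/Myr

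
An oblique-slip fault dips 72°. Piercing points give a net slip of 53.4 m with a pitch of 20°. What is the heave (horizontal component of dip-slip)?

5.64 m

dip-slip = net slip × sin(rake) = 53.4 m × sin(20°) = 18.26 m
heave = dip-slip × cos(dip) = 18.26 × cos(72°) = 5.64 m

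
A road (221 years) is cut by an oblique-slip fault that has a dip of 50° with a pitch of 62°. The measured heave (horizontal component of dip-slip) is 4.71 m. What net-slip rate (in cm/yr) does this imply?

dip-slip = heave / cos(dip) = 4.71 / cos(50°) = 7.327 m
net slip = dip-slip / sin(rake) = 7.327 / sin(62°) = 8.299 m
rate = 8.299 m / 221 years = 0.0376 m/yr = 3.76 cm/yr

3.76 cm/yr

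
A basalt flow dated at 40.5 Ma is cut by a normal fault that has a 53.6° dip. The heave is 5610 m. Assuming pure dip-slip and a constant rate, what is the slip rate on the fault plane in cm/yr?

0.0233 cm/yr

dip-slip = heave / cos(dip) = 5610 m / cos(53.6°) = 9454 m
rate = 9454 m / 40.5 Ma = 0.000233 m/yr = 0.0233 cm/yr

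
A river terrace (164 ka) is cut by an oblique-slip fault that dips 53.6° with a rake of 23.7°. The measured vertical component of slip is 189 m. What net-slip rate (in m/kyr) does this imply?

dip-slip = throw / sin(dip) = 189 / sin(53.6°) = 234.8 m
net slip = dip-slip / sin(rake) = 234.8 / sin(23.7°) = 584.2 m
rate = 584.2 m / 164 ka = 0.00356 m/yr = 3.56 m/kyr

3.56 m/kyr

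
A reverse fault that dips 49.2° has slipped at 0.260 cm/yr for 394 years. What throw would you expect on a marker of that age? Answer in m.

dip-slip = rate × time = 0.260 cm/yr × 394 years = 1.024 m
throw = dip-slip × sin(dip) = 1.024 × sin(49.2°) = 0.775 m

0.775 m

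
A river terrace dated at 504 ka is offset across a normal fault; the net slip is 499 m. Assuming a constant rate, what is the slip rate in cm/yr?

0.0990 cm/yr

rate = 499 m / 504 ka = 0.000990 m/yr = 0.0990 cm/yr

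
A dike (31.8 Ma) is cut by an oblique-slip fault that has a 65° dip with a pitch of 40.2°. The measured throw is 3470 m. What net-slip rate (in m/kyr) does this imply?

0.187 m/kyr

dip-slip = throw / sin(dip) = 3470 / sin(65°) = 3829 m
net slip = dip-slip / sin(rake) = 3829 / sin(40.2°) = 5932 m
rate = 5932 m / 31.8 Ma = 0.000187 m/yr = 0.187 m/kyr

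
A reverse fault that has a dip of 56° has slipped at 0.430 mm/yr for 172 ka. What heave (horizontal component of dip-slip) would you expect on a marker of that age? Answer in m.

dip-slip = rate × time = 0.430 mm/yr × 172 ka = 73.96 m
heave = dip-slip × cos(dip) = 73.96 × cos(56°) = 41.4 m

41.4 m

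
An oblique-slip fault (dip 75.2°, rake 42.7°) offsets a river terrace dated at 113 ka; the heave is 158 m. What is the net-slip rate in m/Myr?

8070 m/Myr

dip-slip = heave / cos(dip) = 158 / cos(75.2°) = 618.5 m
net slip = dip-slip / sin(rake) = 618.5 / sin(42.7°) = 912.1 m
rate = 912.1 m / 113 ka = 0.00807 m/yr = 8070 m/Myr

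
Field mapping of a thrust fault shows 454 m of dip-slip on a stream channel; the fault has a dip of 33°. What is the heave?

heave = dip-slip × cos(dip) = 454 m × cos(33°) = 381 m

381 m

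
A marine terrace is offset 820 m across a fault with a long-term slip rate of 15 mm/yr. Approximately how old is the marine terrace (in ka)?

age = offset / rate = 820 m / (15 mm/yr) = 54700 yr = 54.7 ka

54.7 ka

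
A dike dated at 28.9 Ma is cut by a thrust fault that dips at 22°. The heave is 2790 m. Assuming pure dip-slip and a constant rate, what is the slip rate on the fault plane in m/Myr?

dip-slip = heave / cos(dip) = 2790 m / cos(22°) = 3009 m
rate = 3009 m / 28.9 Ma = 0.000104 m/yr = 104 m/Myr

104 m/Myr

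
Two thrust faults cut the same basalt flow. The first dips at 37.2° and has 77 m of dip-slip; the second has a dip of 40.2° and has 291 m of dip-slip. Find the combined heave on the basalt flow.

284 m

heave_A = 77 × cos(37.2°) = 61.33 m
heave_B = 291 × cos(40.2°) = 222.3 m
total = 61.33 + 222.3 = 284 m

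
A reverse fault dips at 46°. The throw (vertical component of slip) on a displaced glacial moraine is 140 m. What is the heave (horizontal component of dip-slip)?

135 m

heave = throw / tan(dip) = 140 / tan(46°) = 135 m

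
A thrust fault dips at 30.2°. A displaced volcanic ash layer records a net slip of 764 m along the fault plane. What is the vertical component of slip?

384 m

throw = dip-slip × sin(dip) = 764 m × sin(30.2°) = 384 m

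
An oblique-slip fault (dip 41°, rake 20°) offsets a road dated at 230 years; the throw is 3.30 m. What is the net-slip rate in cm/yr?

6.39 cm/yr

dip-slip = throw / sin(dip) = 3.30 / sin(41°) = 5.030 m
net slip = dip-slip / sin(rake) = 5.030 / sin(20°) = 14.71 m
rate = 14.71 m / 230 years = 0.0639 m/yr = 6.39 cm/yr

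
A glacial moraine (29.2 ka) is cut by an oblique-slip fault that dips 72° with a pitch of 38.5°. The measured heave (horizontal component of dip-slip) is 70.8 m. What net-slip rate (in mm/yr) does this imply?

12.6 mm/yr

dip-slip = heave / cos(dip) = 70.8 / cos(72°) = 229.1 m
net slip = dip-slip / sin(rake) = 229.1 / sin(38.5°) = 368 m
rate = 368 m / 29.2 ka = 0.0126 m/yr = 12.6 mm/yr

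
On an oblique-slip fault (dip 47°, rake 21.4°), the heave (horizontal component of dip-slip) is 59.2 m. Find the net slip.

dip-slip = heave / cos(dip) = 59.2 / cos(47°) = 86.80 m
net slip = dip-slip / sin(rake) = 86.80 / sin(21.4°) = 238 m

238 m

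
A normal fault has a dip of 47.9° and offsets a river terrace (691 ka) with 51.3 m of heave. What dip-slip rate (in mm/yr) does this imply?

0.111 mm/yr

dip-slip = heave / cos(dip) = 51.3 m / cos(47.9°) = 76.52 m
rate = 76.52 m / 691 ka = 0.000111 m/yr = 0.111 mm/yr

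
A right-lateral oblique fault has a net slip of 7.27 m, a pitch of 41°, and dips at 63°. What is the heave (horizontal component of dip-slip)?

dip-slip = net slip × sin(rake) = 7.27 m × sin(41°) = 4.770 m
heave = dip-slip × cos(dip) = 4.770 × cos(63°) = 2.17 m

2.17 m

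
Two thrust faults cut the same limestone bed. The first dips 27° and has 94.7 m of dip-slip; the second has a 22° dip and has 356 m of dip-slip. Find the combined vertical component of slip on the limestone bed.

176 m

throw_A = 94.7 × sin(27°) = 42.99 m
throw_B = 356 × sin(22°) = 133.4 m
total = 42.99 + 133.4 = 176 m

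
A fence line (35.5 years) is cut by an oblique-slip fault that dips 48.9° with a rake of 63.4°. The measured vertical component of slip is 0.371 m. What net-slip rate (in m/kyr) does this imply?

15.5 m/kyr

dip-slip = throw / sin(dip) = 0.371 / sin(48.9°) = 0.4923 m
net slip = dip-slip / sin(rake) = 0.4923 / sin(63.4°) = 0.5506 m
rate = 0.5506 m / 35.5 years = 0.0155 m/yr = 15.5 m/kyr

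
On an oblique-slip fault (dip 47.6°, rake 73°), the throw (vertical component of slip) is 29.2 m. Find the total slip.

41.3 m

dip-slip = throw / sin(dip) = 29.2 / sin(47.6°) = 39.54 m
net slip = dip-slip / sin(rake) = 39.54 / sin(73°) = 41.3 m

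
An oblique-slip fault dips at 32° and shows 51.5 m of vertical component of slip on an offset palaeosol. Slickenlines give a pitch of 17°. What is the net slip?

dip-slip = throw / sin(dip) = 51.5 / sin(32°) = 97.18 m
net slip = dip-slip / sin(rake) = 97.18 / sin(17°) = 332 m

332 m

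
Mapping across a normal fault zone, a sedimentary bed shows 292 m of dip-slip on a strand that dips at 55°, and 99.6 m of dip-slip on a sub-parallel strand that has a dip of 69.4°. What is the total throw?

throw_A = 292 × sin(55°) = 239.2 m
throw_B = 99.6 × sin(69.4°) = 93.23 m
total = 239.2 + 93.23 = 332 m

332 m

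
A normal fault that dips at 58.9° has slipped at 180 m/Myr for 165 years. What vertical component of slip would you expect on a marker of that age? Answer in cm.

dip-slip = rate × time = 180 m/Myr × 165 years = 0.02970 m
throw = dip-slip × sin(dip) = 0.02970 × sin(58.9°) = 0.0254 m = 2.54 cm

2.54 cm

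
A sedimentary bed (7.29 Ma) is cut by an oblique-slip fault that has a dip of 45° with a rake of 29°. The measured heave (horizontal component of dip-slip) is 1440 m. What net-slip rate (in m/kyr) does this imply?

dip-slip = heave / cos(dip) = 1440 / cos(45°) = 2036 m
net slip = dip-slip / sin(rake) = 2036 / sin(29°) = 4201 m
rate = 4201 m / 7.29 Ma = 0.000576 m/yr = 0.576 m/kyr

0.576 m/kyr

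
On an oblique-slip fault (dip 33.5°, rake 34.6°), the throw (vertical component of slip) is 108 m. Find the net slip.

dip-slip = throw / sin(dip) = 108 / sin(33.5°) = 195.7 m
net slip = dip-slip / sin(rake) = 195.7 / sin(34.6°) = 345 m

345 m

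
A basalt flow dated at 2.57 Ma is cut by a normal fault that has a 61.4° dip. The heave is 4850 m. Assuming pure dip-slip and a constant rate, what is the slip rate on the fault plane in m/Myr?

dip-slip = heave / cos(dip) = 4850 m / cos(61.4°) = 10130 m
rate = 10130 m / 2.57 Ma = 0.00394 m/yr = 3940 m/Myr

3940 m/Myr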